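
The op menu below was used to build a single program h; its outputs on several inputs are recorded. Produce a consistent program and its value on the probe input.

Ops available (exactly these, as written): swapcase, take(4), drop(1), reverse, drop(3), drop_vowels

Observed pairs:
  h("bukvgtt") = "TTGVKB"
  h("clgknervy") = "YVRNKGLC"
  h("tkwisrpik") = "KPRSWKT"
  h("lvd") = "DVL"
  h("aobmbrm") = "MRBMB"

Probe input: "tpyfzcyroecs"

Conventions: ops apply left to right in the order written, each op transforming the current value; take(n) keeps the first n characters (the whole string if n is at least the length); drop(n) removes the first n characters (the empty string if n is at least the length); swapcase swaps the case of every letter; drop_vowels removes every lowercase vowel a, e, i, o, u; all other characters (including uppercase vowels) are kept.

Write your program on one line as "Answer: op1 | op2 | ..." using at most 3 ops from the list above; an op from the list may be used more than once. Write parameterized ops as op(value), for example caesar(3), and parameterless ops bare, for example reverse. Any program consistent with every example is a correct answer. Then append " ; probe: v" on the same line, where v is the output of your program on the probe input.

reverse | drop_vowels | swapcase ; probe: "SCRYCZFYPT"

Check, running the answer program on each example:
  "bukvgtt" -> "ttgvkub" -> "ttgvkb" -> "TTGVKB"
  "clgknervy" -> "yvrenkglc" -> "yvrnkglc" -> "YVRNKGLC"
  "tkwisrpik" -> "kiprsiwkt" -> "kprswkt" -> "KPRSWKT"
  "lvd" -> "dvl" -> "dvl" -> "DVL"
  "aobmbrm" -> "mrbmboa" -> "mrbmb" -> "MRBMB"
  probe: "tpyfzcyroecs" -> "sceoryczfypt" -> "scryczfypt" -> "SCRYCZFYPT"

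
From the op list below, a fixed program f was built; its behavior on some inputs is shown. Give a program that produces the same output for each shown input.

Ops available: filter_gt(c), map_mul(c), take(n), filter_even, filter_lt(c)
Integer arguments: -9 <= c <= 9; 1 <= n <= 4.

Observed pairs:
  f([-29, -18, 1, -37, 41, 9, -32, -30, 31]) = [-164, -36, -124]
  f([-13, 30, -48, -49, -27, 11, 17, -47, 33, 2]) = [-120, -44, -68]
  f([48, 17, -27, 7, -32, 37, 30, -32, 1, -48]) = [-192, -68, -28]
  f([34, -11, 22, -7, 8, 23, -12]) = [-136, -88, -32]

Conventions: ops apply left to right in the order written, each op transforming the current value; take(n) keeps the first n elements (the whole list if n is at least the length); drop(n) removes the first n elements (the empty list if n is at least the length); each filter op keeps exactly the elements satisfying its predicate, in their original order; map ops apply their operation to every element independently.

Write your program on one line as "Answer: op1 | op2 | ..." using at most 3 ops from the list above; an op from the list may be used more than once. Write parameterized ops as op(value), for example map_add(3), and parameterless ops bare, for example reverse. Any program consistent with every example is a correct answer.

map_mul(-4) | filter_lt(-7) | take(3)

Check, running the answer program on each example:
  [-29, -18, 1, -37, 41, 9, -32, -30, 31] -> [116, 72, -4, 148, -164, -36, 128, 120, -124] -> [-164, -36, -124] -> [-164, -36, -124]
  [-13, 30, -48, -49, -27, 11, 17, -47, 33, 2] -> [52, -120, 192, 196, 108, -44, -68, 188, -132, -8] -> [-120, -44, -68, -132, -8] -> [-120, -44, -68]
  [48, 17, -27, 7, -32, 37, 30, -32, 1, -48] -> [-192, -68, 108, -28, 128, -148, -120, 128, -4, 192] -> [-192, -68, -28, -148, -120] -> [-192, -68, -28]
  [34, -11, 22, -7, 8, 23, -12] -> [-136, 44, -88, 28, -32, -92, 48] -> [-136, -88, -32, -92] -> [-136, -88, -32]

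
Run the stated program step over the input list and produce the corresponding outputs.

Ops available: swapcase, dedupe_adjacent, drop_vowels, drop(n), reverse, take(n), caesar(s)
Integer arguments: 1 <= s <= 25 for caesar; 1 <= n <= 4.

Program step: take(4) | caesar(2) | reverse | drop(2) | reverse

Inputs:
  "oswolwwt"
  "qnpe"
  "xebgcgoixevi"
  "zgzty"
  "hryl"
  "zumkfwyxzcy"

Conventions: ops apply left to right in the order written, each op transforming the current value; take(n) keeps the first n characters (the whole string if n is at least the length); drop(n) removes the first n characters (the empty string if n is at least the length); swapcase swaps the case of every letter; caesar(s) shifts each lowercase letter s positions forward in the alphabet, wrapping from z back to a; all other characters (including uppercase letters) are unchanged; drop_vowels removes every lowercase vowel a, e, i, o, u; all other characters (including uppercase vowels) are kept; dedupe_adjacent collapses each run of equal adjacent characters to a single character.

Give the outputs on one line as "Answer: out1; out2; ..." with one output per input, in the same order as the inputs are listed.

Execution, op by op:
  "oswolwwt" -> "oswo" -> "quyq" -> "qyuq" -> "uq" -> "qu"
  "qnpe" -> "qnpe" -> "sprg" -> "grps" -> "ps" -> "sp"
  "xebgcgoixevi" -> "xebg" -> "zgdi" -> "idgz" -> "gz" -> "zg"
  "zgzty" -> "zgzt" -> "bibv" -> "vbib" -> "ib" -> "bi"
  "hryl" -> "hryl" -> "jtan" -> "natj" -> "tj" -> "jt"
  "zumkfwyxzcy" -> "zumk" -> "bwom" -> "mowb" -> "wb" -> "bw"

"qu"; "sp"; "zg"; "bi"; "jt"; "bw"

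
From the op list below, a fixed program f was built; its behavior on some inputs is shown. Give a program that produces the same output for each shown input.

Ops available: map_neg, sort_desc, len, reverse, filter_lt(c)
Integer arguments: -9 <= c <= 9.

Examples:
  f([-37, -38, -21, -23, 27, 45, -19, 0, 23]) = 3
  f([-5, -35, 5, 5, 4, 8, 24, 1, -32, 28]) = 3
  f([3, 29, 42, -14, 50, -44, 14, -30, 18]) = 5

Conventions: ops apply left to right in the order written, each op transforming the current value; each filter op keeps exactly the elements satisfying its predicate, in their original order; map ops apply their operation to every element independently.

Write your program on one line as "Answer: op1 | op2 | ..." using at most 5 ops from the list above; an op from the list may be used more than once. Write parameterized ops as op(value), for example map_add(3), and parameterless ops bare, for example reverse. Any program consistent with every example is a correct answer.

map_neg | sort_desc | filter_lt(-7) | len

Check, running the answer program on each example:
  [-37, -38, -21, -23, 27, 45, -19, 0, 23] -> [37, 38, 21, 23, -27, -45, 19, 0, -23] -> [38, 37, 23, 21, 19, 0, -23, -27, -45] -> [-23, -27, -45] -> 3
  [-5, -35, 5, 5, 4, 8, 24, 1, -32, 28] -> [5, 35, -5, -5, -4, -8, -24, -1, 32, -28] -> [35, 32, 5, -1, -4, -5, -5, -8, -24, -28] -> [-8, -24, -28] -> 3
  [3, 29, 42, -14, 50, -44, 14, -30, 18] -> [-3, -29, -42, 14, -50, 44, -14, 30, -18] -> [44, 30, 14, -3, -14, -18, -29, -42, -50] -> [-14, -18, -29, -42, -50] -> 5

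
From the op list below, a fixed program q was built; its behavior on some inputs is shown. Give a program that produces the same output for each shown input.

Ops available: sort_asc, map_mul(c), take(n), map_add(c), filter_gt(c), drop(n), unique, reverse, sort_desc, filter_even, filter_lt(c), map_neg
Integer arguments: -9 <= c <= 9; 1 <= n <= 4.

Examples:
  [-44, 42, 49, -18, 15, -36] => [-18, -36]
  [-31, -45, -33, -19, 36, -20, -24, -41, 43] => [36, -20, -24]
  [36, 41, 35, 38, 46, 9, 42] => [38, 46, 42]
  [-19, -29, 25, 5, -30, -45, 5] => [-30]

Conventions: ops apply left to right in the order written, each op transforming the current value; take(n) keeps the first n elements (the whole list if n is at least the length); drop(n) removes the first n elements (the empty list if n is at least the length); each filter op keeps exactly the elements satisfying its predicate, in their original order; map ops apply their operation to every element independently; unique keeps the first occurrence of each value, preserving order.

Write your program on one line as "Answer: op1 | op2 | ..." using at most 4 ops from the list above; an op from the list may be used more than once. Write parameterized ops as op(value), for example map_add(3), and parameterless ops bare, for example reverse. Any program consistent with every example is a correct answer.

drop(2) | drop(1) | filter_even

Check, running the answer program on each example:
  [-44, 42, 49, -18, 15, -36] -> [49, -18, 15, -36] -> [-18, 15, -36] -> [-18, -36]
  [-31, -45, -33, -19, 36, -20, -24, -41, 43] -> [-33, -19, 36, -20, -24, -41, 43] -> [-19, 36, -20, -24, -41, 43] -> [36, -20, -24]
  [36, 41, 35, 38, 46, 9, 42] -> [35, 38, 46, 9, 42] -> [38, 46, 9, 42] -> [38, 46, 42]
  [-19, -29, 25, 5, -30, -45, 5] -> [25, 5, -30, -45, 5] -> [5, -30, -45, 5] -> [-30]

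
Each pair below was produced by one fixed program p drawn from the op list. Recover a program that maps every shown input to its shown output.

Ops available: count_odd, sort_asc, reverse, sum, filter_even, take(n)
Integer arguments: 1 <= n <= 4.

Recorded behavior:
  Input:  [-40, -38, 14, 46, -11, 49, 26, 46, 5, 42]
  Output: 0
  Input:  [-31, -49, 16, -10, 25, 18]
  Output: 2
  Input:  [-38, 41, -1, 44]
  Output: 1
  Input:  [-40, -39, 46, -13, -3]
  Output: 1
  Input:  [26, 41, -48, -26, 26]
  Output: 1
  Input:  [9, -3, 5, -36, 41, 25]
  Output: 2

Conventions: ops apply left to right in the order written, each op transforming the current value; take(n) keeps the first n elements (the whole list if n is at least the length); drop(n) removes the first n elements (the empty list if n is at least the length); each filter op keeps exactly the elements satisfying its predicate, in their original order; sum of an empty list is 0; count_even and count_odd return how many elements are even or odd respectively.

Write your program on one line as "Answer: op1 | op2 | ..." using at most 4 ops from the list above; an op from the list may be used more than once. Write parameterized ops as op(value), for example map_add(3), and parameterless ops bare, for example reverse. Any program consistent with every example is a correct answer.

take(2) | reverse | sort_asc | count_odd

Check, running the answer program on each example:
  [-40, -38, 14, 46, -11, 49, 26, 46, 5, 42] -> [-40, -38] -> [-38, -40] -> [-40, -38] -> 0
  [-31, -49, 16, -10, 25, 18] -> [-31, -49] -> [-49, -31] -> [-49, -31] -> 2
  [-38, 41, -1, 44] -> [-38, 41] -> [41, -38] -> [-38, 41] -> 1
  [-40, -39, 46, -13, -3] -> [-40, -39] -> [-39, -40] -> [-40, -39] -> 1
  [26, 41, -48, -26, 26] -> [26, 41] -> [41, 26] -> [26, 41] -> 1
  [9, -3, 5, -36, 41, 25] -> [9, -3] -> [-3, 9] -> [-3, 9] -> 2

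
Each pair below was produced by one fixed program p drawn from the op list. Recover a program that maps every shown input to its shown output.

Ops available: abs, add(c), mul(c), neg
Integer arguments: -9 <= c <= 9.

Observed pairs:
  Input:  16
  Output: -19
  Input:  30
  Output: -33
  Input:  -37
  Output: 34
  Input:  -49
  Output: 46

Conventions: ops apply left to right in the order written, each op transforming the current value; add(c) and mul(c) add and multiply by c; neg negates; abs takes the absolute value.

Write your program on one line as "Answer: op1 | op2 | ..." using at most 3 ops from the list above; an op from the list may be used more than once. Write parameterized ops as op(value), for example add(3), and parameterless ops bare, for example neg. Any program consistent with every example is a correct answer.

neg | add(-3)

Check, running the answer program on each example:
  16 -> -16 -> -19
  30 -> -30 -> -33
  -37 -> 37 -> 34
  -49 -> 49 -> 46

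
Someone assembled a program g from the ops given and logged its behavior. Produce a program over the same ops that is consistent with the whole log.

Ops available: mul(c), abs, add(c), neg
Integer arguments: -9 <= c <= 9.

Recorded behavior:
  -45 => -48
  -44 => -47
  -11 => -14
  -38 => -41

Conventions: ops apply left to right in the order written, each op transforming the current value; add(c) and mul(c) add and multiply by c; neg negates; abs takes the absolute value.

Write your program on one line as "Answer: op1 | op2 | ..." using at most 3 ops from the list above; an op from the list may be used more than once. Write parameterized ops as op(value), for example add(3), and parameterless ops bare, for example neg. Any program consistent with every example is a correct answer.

add(2) | add(-5)

Check, running the answer program on each example:
  -45 -> -43 -> -48
  -44 -> -42 -> -47
  -11 -> -9 -> -14
  -38 -> -36 -> -41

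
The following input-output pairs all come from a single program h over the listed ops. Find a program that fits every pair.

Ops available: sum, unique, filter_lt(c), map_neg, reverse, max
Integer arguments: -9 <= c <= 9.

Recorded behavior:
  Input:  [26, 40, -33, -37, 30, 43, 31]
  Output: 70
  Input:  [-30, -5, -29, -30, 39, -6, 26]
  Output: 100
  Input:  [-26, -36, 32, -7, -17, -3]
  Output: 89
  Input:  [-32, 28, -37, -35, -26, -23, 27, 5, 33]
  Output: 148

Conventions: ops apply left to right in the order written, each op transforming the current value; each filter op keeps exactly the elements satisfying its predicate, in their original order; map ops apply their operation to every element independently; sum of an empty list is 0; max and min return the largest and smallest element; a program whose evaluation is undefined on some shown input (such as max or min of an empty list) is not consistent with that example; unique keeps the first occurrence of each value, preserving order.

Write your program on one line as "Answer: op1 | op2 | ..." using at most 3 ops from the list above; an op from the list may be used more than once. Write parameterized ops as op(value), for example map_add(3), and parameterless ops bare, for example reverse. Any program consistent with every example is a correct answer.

filter_lt(6) | map_neg | sum

Check, running the answer program on each example:
  [26, 40, -33, -37, 30, 43, 31] -> [-33, -37] -> [33, 37] -> 70
  [-30, -5, -29, -30, 39, -6, 26] -> [-30, -5, -29, -30, -6] -> [30, 5, 29, 30, 6] -> 100
  [-26, -36, 32, -7, -17, -3] -> [-26, -36, -7, -17, -3] -> [26, 36, 7, 17, 3] -> 89
  [-32, 28, -37, -35, -26, -23, 27, 5, 33] -> [-32, -37, -35, -26, -23, 5] -> [32, 37, 35, 26, 23, -5] -> 148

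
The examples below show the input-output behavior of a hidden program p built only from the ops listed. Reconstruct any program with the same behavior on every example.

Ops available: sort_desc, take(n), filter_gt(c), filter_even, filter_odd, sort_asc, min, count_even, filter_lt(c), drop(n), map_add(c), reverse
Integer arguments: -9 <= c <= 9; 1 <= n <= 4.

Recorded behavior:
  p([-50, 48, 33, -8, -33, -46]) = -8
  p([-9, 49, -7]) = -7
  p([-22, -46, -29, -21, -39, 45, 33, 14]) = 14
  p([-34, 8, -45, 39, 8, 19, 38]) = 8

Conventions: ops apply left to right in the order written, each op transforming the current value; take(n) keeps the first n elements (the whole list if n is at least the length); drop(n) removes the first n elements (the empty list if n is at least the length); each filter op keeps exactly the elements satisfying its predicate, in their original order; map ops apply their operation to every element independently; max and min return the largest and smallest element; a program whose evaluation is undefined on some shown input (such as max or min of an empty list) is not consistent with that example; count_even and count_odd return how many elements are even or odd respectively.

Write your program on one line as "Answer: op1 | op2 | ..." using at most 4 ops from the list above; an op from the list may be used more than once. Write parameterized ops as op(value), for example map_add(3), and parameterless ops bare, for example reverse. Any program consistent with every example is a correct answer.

filter_gt(-9) | reverse | take(3) | min

Check, running the answer program on each example:
  [-50, 48, 33, -8, -33, -46] -> [48, 33, -8] -> [-8, 33, 48] -> [-8, 33, 48] -> -8
  [-9, 49, -7] -> [49, -7] -> [-7, 49] -> [-7, 49] -> -7
  [-22, -46, -29, -21, -39, 45, 33, 14] -> [45, 33, 14] -> [14, 33, 45] -> [14, 33, 45] -> 14
  [-34, 8, -45, 39, 8, 19, 38] -> [8, 39, 8, 19, 38] -> [38, 19, 8, 39, 8] -> [38, 19, 8] -> 8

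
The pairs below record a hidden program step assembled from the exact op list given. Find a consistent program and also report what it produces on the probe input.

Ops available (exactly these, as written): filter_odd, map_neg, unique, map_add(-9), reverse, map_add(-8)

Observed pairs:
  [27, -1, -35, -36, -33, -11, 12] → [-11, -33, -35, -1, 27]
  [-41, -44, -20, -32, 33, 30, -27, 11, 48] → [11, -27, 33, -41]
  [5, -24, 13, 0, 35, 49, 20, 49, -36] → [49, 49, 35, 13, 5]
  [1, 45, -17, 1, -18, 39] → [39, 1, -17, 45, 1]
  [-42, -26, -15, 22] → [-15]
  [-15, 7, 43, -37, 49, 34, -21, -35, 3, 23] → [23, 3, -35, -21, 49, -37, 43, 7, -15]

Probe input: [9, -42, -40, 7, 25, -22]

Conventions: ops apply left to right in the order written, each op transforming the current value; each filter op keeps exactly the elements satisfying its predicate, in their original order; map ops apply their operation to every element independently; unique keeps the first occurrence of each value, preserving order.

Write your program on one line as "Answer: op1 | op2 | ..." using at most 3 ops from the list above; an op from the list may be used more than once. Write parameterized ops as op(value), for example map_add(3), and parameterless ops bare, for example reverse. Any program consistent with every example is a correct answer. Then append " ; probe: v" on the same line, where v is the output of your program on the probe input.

reverse | filter_odd ; probe: [25, 7, 9]

Check, running the answer program on each example:
  [27, -1, -35, -36, -33, -11, 12] -> [12, -11, -33, -36, -35, -1, 27] -> [-11, -33, -35, -1, 27]
  [-41, -44, -20, -32, 33, 30, -27, 11, 48] -> [48, 11, -27, 30, 33, -32, -20, -44, -41] -> [11, -27, 33, -41]
  [5, -24, 13, 0, 35, 49, 20, 49, -36] -> [-36, 49, 20, 49, 35, 0, 13, -24, 5] -> [49, 49, 35, 13, 5]
  [1, 45, -17, 1, -18, 39] -> [39, -18, 1, -17, 45, 1] -> [39, 1, -17, 45, 1]
  [-42, -26, -15, 22] -> [22, -15, -26, -42] -> [-15]
  [-15, 7, 43, -37, 49, 34, -21, -35, 3, 23] -> [23, 3, -35, -21, 34, 49, -37, 43, 7, -15] -> [23, 3, -35, -21, 49, -37, 43, 7, -15]
  probe: [9, -42, -40, 7, 25, -22] -> [-22, 25, 7, -40, -42, 9] -> [25, 7, 9]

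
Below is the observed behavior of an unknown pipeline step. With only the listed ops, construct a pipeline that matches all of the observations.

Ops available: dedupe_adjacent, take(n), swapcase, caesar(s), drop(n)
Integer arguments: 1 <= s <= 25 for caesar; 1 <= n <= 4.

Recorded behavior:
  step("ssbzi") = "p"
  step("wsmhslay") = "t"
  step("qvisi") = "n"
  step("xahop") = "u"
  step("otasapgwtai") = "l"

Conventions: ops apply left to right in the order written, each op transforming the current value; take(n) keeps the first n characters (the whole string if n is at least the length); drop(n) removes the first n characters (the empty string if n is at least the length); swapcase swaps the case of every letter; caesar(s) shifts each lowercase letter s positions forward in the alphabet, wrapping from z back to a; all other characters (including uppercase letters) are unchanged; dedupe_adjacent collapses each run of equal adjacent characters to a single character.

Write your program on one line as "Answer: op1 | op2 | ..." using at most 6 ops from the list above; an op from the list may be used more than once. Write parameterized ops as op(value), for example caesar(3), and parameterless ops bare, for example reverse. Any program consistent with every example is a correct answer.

swapcase | take(2) | swapcase | take(1) | caesar(23)

Check, running the answer program on each example:
  "ssbzi" -> "SSBZI" -> "SS" -> "ss" -> "s" -> "p"
  "wsmhslay" -> "WSMHSLAY" -> "WS" -> "ws" -> "w" -> "t"
  "qvisi" -> "QVISI" -> "QV" -> "qv" -> "q" -> "n"
  "xahop" -> "XAHOP" -> "XA" -> "xa" -> "x" -> "u"
  "otasapgwtai" -> "OTASAPGWTAI" -> "OT" -> "ot" -> "o" -> "l"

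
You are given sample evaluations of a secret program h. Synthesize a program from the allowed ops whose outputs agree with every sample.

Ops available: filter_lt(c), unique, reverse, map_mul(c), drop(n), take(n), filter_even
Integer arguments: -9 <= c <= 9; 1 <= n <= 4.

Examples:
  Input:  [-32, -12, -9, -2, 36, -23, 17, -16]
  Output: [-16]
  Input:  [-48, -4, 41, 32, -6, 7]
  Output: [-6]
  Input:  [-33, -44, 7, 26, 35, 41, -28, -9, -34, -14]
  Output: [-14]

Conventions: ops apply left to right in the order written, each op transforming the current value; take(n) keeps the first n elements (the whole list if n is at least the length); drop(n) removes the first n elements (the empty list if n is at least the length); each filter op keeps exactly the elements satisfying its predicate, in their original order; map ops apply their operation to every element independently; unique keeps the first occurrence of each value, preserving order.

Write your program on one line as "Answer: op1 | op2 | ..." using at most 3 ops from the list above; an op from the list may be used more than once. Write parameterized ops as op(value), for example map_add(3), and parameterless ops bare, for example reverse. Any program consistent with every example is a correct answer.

reverse | filter_lt(-5) | take(1)

Check, running the answer program on each example:
  [-32, -12, -9, -2, 36, -23, 17, -16] -> [-16, 17, -23, 36, -2, -9, -12, -32] -> [-16, -23, -9, -12, -32] -> [-16]
  [-48, -4, 41, 32, -6, 7] -> [7, -6, 32, 41, -4, -48] -> [-6, -48] -> [-6]
  [-33, -44, 7, 26, 35, 41, -28, -9, -34, -14] -> [-14, -34, -9, -28, 41, 35, 26, 7, -44, -33] -> [-14, -34, -9, -28, -44, -33] -> [-14]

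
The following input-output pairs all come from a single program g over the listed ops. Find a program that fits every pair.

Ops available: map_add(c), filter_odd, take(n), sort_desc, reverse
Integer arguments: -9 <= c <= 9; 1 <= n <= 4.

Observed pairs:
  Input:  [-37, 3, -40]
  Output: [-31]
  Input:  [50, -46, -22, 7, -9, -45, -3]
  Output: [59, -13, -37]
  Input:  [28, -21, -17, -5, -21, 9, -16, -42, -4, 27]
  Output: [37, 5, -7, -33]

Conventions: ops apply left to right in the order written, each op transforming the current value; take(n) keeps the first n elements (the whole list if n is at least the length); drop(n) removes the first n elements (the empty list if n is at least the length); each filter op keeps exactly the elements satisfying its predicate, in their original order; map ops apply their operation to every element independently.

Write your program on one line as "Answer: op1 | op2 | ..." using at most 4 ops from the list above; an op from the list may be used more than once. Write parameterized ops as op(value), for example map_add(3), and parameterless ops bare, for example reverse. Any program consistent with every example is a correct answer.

reverse | map_add(9) | sort_desc | filter_odd

Check, running the answer program on each example:
  [-37, 3, -40] -> [-40, 3, -37] -> [-31, 12, -28] -> [12, -28, -31] -> [-31]
  [50, -46, -22, 7, -9, -45, -3] -> [-3, -45, -9, 7, -22, -46, 50] -> [6, -36, 0, 16, -13, -37, 59] -> [59, 16, 6, 0, -13, -36, -37] -> [59, -13, -37]
  [28, -21, -17, -5, -21, 9, -16, -42, -4, 27] -> [27, -4, -42, -16, 9, -21, -5, -17, -21, 28] -> [36, 5, -33, -7, 18, -12, 4, -8, -12, 37] -> [37, 36, 18, 5, 4, -7, -8, -12, -12, -33] -> [37, 5, -7, -33]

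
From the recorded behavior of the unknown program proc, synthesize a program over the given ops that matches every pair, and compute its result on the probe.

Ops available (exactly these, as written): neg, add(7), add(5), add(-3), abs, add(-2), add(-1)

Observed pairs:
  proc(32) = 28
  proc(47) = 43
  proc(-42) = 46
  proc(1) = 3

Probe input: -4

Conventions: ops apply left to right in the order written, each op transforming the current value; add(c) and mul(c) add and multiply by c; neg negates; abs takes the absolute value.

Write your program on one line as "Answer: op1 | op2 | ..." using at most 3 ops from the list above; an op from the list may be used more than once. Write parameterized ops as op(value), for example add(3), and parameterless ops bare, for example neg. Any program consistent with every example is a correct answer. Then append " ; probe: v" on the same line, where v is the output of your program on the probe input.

add(-3) | add(-1) | abs ; probe: 8

Check, running the answer program on each example:
  32 -> 29 -> 28 -> 28
  47 -> 44 -> 43 -> 43
  -42 -> -45 -> -46 -> 46
  1 -> -2 -> -3 -> 3
  probe: -4 -> -7 -> -8 -> 8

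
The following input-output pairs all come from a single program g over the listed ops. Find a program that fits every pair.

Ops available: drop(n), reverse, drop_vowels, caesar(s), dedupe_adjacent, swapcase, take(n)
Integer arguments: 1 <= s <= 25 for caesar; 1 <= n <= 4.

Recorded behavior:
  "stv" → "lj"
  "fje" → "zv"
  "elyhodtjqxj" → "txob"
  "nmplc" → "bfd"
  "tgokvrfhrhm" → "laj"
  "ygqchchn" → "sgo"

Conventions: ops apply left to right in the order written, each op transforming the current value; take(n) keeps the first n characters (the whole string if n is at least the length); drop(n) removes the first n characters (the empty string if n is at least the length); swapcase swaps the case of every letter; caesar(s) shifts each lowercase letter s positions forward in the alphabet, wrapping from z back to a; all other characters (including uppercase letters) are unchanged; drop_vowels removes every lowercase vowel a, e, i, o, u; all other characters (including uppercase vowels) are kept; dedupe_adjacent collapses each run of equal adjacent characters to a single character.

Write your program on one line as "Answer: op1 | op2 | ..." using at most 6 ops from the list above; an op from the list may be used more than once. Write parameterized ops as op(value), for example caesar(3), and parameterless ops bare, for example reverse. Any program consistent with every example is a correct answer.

drop_vowels | take(4) | caesar(8) | drop_vowels | caesar(8) | reverse

Check, running the answer program on each example:
  "stv" -> "stv" -> "stv" -> "abd" -> "bd" -> "jl" -> "lj"
  "fje" -> "fj" -> "fj" -> "nr" -> "nr" -> "vz" -> "zv"
  "elyhodtjqxj" -> "lyhdtjqxj" -> "lyhd" -> "tgpl" -> "tgpl" -> "boxt" -> "txob"
  "nmplc" -> "nmplc" -> "nmpl" -> "vuxt" -> "vxt" -> "dfb" -> "bfd"
  "tgokvrfhrhm" -> "tgkvrfhrhm" -> "tgkv" -> "bosd" -> "bsd" -> "jal" -> "laj"
  "ygqchchn" -> "ygqchchn" -> "ygqc" -> "goyk" -> "gyk" -> "ogs" -> "sgo"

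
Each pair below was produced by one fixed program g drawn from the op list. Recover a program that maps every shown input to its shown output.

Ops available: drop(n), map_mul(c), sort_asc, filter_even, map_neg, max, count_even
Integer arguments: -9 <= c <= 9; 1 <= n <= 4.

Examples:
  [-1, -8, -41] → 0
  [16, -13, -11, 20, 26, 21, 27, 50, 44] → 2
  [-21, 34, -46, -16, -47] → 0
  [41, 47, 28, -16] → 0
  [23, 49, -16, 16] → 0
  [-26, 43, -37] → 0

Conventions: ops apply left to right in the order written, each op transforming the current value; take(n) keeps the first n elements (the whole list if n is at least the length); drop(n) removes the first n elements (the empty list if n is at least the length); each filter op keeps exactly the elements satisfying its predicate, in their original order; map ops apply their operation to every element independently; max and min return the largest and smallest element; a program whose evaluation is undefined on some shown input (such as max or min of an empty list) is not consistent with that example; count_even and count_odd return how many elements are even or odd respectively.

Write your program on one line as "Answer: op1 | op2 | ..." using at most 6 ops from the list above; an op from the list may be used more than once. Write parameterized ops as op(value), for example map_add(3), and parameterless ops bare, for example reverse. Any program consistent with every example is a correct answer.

filter_even | drop(3) | map_mul(-6) | map_neg | count_even

Check, running the answer program on each example:
  [-1, -8, -41] -> [-8] -> [] -> [] -> [] -> 0
  [16, -13, -11, 20, 26, 21, 27, 50, 44] -> [16, 20, 26, 50, 44] -> [50, 44] -> [-300, -264] -> [300, 264] -> 2
  [-21, 34, -46, -16, -47] -> [34, -46, -16] -> [] -> [] -> [] -> 0
  [41, 47, 28, -16] -> [28, -16] -> [] -> [] -> [] -> 0
  [23, 49, -16, 16] -> [-16, 16] -> [] -> [] -> [] -> 0
  [-26, 43, -37] -> [-26] -> [] -> [] -> [] -> 0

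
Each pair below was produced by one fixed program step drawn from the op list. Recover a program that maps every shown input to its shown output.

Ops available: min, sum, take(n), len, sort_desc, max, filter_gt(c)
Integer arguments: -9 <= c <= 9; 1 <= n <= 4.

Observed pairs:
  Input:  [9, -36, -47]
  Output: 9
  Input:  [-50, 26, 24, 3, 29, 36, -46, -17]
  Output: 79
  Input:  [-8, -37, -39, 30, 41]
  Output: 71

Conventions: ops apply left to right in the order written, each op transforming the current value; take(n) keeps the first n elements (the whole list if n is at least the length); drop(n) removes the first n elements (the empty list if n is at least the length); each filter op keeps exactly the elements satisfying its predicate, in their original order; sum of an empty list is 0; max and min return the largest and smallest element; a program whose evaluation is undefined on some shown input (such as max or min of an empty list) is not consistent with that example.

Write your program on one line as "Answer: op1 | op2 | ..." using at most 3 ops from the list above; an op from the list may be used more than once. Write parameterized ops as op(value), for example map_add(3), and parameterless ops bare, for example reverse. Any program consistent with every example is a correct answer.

filter_gt(7) | take(3) | sum

Check, running the answer program on each example:
  [9, -36, -47] -> [9] -> [9] -> 9
  [-50, 26, 24, 3, 29, 36, -46, -17] -> [26, 24, 29, 36] -> [26, 24, 29] -> 79
  [-8, -37, -39, 30, 41] -> [30, 41] -> [30, 41] -> 71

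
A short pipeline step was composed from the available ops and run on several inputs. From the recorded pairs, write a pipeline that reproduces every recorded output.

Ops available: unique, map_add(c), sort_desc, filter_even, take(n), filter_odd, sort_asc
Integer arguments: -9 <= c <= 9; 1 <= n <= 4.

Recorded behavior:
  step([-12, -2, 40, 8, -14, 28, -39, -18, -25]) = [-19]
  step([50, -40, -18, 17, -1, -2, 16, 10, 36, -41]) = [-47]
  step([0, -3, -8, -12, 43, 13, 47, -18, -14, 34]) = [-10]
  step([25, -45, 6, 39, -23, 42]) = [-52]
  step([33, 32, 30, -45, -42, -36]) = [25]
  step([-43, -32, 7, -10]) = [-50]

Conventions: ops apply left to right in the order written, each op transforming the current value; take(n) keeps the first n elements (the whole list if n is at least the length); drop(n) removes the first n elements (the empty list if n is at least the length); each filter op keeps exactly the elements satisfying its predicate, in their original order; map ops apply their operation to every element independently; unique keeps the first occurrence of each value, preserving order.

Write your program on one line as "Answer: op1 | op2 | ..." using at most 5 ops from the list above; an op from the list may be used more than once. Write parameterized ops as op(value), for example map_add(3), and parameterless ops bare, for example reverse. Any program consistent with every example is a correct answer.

map_add(-7) | take(2) | sort_asc | take(1)

Check, running the answer program on each example:
  [-12, -2, 40, 8, -14, 28, -39, -18, -25] -> [-19, -9, 33, 1, -21, 21, -46, -25, -32] -> [-19, -9] -> [-19, -9] -> [-19]
  [50, -40, -18, 17, -1, -2, 16, 10, 36, -41] -> [43, -47, -25, 10, -8, -9, 9, 3, 29, -48] -> [43, -47] -> [-47, 43] -> [-47]
  [0, -3, -8, -12, 43, 13, 47, -18, -14, 34] -> [-7, -10, -15, -19, 36, 6, 40, -25, -21, 27] -> [-7, -10] -> [-10, -7] -> [-10]
  [25, -45, 6, 39, -23, 42] -> [18, -52, -1, 32, -30, 35] -> [18, -52] -> [-52, 18] -> [-52]
  [33, 32, 30, -45, -42, -36] -> [26, 25, 23, -52, -49, -43] -> [26, 25] -> [25, 26] -> [25]
  [-43, -32, 7, -10] -> [-50, -39, 0, -17] -> [-50, -39] -> [-50, -39] -> [-50]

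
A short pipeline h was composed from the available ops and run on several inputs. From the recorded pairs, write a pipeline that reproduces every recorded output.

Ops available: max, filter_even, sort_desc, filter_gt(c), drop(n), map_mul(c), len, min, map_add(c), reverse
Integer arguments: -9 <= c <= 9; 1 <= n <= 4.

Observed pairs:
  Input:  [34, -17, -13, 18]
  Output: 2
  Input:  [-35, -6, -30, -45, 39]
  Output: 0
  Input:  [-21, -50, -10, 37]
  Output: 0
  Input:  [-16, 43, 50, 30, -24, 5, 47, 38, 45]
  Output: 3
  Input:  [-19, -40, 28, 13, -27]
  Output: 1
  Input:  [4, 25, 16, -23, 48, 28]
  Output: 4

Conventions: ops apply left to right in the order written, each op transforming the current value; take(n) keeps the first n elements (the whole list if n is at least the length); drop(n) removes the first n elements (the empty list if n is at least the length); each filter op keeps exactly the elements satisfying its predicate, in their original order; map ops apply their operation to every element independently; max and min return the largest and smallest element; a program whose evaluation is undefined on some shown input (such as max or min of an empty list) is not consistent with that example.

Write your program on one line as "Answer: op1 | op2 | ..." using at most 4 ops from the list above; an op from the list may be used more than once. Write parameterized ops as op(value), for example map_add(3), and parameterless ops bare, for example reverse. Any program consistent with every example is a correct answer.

filter_even | filter_gt(3) | map_add(-9) | len

Check, running the answer program on each example:
  [34, -17, -13, 18] -> [34, 18] -> [34, 18] -> [25, 9] -> 2
  [-35, -6, -30, -45, 39] -> [-6, -30] -> [] -> [] -> 0
  [-21, -50, -10, 37] -> [-50, -10] -> [] -> [] -> 0
  [-16, 43, 50, 30, -24, 5, 47, 38, 45] -> [-16, 50, 30, -24, 38] -> [50, 30, 38] -> [41, 21, 29] -> 3
  [-19, -40, 28, 13, -27] -> [-40, 28] -> [28] -> [19] -> 1
  [4, 25, 16, -23, 48, 28] -> [4, 16, 48, 28] -> [4, 16, 48, 28] -> [-5, 7, 39, 19] -> 4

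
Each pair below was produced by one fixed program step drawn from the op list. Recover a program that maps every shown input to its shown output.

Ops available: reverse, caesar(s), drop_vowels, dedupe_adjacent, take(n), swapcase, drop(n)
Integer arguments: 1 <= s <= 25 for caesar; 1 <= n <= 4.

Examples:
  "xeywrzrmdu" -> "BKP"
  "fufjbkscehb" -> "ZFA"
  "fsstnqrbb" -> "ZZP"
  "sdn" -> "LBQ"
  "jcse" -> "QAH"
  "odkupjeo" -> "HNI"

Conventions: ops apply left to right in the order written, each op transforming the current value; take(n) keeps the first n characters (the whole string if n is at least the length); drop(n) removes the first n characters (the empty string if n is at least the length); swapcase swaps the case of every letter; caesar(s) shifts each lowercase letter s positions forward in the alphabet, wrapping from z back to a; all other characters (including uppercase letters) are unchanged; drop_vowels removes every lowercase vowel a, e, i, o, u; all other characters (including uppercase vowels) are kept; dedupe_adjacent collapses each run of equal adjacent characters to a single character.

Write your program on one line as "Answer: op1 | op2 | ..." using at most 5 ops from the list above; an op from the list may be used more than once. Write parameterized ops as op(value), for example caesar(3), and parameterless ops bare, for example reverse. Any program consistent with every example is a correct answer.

drop_vowels | reverse | caesar(24) | take(3) | swapcase

Check, running the answer program on each example:
  "xeywrzrmdu" -> "xywrzrmd" -> "dmrzrwyx" -> "bkpxpuwv" -> "bkp" -> "BKP"
  "fufjbkscehb" -> "ffjbkschb" -> "bhcskbjff" -> "zfaqizhdd" -> "zfa" -> "ZFA"
  "fsstnqrbb" -> "fsstnqrbb" -> "bbrqntssf" -> "zzpolrqqd" -> "zzp" -> "ZZP"
  "sdn" -> "sdn" -> "nds" -> "lbq" -> "lbq" -> "LBQ"
  "jcse" -> "jcs" -> "scj" -> "qah" -> "qah" -> "QAH"
  "odkupjeo" -> "dkpj" -> "jpkd" -> "hnib" -> "hni" -> "HNI"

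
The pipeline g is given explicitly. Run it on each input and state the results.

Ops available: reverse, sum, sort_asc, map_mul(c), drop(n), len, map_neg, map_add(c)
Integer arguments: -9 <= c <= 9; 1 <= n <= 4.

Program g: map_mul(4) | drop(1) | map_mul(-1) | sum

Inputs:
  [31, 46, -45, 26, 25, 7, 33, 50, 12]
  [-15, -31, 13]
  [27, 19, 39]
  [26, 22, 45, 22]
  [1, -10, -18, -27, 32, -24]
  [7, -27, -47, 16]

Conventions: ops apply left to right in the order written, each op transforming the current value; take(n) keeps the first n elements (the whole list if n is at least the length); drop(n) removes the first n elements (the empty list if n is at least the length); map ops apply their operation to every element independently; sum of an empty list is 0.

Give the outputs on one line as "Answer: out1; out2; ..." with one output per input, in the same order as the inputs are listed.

Execution, op by op:
  [31, 46, -45, 26, 25, 7, 33, 50, 12] -> [124, 184, -180, 104, 100, 28, 132, 200, 48] -> [184, -180, 104, 100, 28, 132, 200, 48] -> [-184, 180, -104, -100, -28, -132, -200, -48] -> -616
  [-15, -31, 13] -> [-60, -124, 52] -> [-124, 52] -> [124, -52] -> 72
  [27, 19, 39] -> [108, 76, 156] -> [76, 156] -> [-76, -156] -> -232
  [26, 22, 45, 22] -> [104, 88, 180, 88] -> [88, 180, 88] -> [-88, -180, -88] -> -356
  [1, -10, -18, -27, 32, -24] -> [4, -40, -72, -108, 128, -96] -> [-40, -72, -108, 128, -96] -> [40, 72, 108, -128, 96] -> 188
  [7, -27, -47, 16] -> [28, -108, -188, 64] -> [-108, -188, 64] -> [108, 188, -64] -> 232

-616; 72; -232; -356; 188; 232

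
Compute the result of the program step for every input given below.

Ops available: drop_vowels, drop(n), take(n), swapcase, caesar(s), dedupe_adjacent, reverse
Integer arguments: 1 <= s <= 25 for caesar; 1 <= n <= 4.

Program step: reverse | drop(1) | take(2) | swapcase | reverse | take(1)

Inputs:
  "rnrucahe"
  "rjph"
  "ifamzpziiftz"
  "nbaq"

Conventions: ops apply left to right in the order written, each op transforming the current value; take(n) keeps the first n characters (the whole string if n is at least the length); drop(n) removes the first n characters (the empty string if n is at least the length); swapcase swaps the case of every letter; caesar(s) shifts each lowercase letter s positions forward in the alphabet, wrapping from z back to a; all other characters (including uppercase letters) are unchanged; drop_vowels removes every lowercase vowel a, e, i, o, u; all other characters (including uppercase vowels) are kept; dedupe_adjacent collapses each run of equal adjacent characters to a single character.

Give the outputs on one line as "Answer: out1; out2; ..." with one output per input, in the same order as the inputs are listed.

"A"; "J"; "F"; "B"

Execution, op by op:
  "rnrucahe" -> "ehacurnr" -> "hacurnr" -> "ha" -> "HA" -> "AH" -> "A"
  "rjph" -> "hpjr" -> "pjr" -> "pj" -> "PJ" -> "JP" -> "J"
  "ifamzpziiftz" -> "ztfiizpzmafi" -> "tfiizpzmafi" -> "tf" -> "TF" -> "FT" -> "F"
  "nbaq" -> "qabn" -> "abn" -> "ab" -> "AB" -> "BA" -> "B"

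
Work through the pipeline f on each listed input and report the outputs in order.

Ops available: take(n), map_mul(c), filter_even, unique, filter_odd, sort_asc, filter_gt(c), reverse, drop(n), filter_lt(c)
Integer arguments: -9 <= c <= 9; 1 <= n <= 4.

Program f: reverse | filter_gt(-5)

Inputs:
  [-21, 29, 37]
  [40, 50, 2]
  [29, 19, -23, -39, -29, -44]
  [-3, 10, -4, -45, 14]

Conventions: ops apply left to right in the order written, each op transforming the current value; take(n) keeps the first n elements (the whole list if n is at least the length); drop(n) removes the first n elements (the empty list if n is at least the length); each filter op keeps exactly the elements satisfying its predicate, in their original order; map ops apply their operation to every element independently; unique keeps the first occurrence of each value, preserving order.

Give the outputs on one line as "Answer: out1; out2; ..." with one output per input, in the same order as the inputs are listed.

Execution, op by op:
  [-21, 29, 37] -> [37, 29, -21] -> [37, 29]
  [40, 50, 2] -> [2, 50, 40] -> [2, 50, 40]
  [29, 19, -23, -39, -29, -44] -> [-44, -29, -39, -23, 19, 29] -> [19, 29]
  [-3, 10, -4, -45, 14] -> [14, -45, -4, 10, -3] -> [14, -4, 10, -3]

[37, 29]; [2, 50, 40]; [19, 29]; [14, -4, 10, -3]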